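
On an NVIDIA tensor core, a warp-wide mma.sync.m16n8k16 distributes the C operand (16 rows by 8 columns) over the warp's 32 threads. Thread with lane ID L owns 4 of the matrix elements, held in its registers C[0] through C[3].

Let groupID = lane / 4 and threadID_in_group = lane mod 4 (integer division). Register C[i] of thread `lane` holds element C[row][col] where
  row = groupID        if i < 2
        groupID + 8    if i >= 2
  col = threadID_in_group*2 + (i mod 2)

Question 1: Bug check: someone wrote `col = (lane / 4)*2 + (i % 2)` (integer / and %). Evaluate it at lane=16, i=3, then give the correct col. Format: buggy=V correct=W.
buggy=9 correct=1

`(lane / 4)*2 + (i % 2)`[16,3]=>9
lane 16: grp=4 (16/4), tig=0 (16%4)
i=3: r=4+8=12, c=0*2+1=1
col: 9 vs 1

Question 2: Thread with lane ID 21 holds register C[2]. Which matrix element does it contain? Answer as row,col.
13,2

L=21⇒gr=21>>2=5, th=21&3=1
[2]⇒row 5+8=13  col 1·2+0=2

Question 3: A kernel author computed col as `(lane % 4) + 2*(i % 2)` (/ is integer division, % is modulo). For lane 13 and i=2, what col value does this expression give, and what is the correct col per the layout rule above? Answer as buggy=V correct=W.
`(lane % 4) + 2*(i % 2)`[13,2]->1
lane 13->13/4=3, 13 mod 4=1
i=2  r:3+8->11  c:2·1+0->2
col: 1 vs 2

buggy=1 correct=2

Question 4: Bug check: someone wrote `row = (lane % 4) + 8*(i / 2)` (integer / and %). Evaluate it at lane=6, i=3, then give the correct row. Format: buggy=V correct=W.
buggy=10 correct=9

`(lane % 4) + 8*(i / 2)`[6,3]=>10
6: grp=1,tig=2
[3] (1+8,2*2+1) = (9,5)
row: 10 vs 9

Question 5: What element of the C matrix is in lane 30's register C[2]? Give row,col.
15,4

L=30->gid=30>>2=7, tid=30&3=2
[2]->row 7+8=15  col 2·2+0=4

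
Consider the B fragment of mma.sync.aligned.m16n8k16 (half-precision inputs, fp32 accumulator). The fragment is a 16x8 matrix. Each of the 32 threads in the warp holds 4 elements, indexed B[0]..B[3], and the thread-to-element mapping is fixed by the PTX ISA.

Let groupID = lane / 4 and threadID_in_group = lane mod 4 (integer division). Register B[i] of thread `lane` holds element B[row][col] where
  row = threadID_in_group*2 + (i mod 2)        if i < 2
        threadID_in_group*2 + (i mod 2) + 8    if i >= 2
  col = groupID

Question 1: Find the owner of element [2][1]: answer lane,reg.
5,0

c=1→G=1  r=2→rhi=0,T=1,p=0
L=1*4+1=5  i=0*2+0=0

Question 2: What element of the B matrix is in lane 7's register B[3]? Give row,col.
7: grp=1,tig=3
[3] (3*2+1+8,1) = (15,1)

15,1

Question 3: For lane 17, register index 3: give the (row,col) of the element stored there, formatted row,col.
lane 17: G=4 (17/4), T=1 (17%4)
i=3: r=1*2+1+8=11, c=G=4

11,4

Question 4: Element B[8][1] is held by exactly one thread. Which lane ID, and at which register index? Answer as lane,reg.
c:1=>grp=1  r:8=>rB=1,tig=0,lo=0
L=1*4+0=4  i=1*2+0=2

4,2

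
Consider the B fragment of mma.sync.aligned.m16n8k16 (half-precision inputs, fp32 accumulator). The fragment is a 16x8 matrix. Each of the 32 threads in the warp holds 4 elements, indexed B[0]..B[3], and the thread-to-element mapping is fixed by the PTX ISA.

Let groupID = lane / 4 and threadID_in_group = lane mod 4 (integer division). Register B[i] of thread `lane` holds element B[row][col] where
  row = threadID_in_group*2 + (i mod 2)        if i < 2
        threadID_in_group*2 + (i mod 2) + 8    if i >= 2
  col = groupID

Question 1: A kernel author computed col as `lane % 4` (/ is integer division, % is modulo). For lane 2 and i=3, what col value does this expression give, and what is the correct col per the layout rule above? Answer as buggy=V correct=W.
`lane % 4`[2,3]→2
L=2→G=2>>2=0, T=2&3=2
[3]→row 2·2+1+8=13  col G=0
col: 2 vs 0

buggy=2 correct=0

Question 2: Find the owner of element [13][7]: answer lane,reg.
c=7→G=7  r=13→rhi=1,T=2,p=1
L=7*4+2=30  i=1*2+1=3

30,3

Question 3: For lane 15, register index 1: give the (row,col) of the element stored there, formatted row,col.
lane 15→15/4=3, 15 mod 4=3
i=1  r:2·3+1+0→7  c:3

7,3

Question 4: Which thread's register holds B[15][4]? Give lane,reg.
19,3

c=4->g=4  r=15->rb=1,t=3,b0=1
L=4*4+3=19  i=1*2+1=3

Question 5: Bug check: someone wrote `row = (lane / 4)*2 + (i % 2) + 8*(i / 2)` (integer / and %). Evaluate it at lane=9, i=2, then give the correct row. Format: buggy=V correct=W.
buggy=12 correct=10

`(lane / 4)*2 + (i % 2) + 8*(i / 2)`[9,2]=>12
L=9=>grp=9>>2=2, tig=9&3=1
[2]=>row 1·2+0+8=10  col grp=2
row: 12 vs 10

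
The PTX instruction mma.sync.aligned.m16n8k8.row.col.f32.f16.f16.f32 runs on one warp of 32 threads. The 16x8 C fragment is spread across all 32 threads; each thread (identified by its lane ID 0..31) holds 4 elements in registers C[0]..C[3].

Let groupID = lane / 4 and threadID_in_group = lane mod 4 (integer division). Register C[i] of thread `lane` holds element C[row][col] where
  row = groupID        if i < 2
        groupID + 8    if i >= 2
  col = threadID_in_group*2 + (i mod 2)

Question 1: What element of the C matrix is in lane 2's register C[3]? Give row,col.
2: gid=0,tid=2
[3] (0+8,2*2+1) = (8,5)

8,5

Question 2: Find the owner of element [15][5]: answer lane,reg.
30,3

r=15->g=7,rb=1  c=5->t=2,b0=1
L=7*4+2=30  i=1*2+1=3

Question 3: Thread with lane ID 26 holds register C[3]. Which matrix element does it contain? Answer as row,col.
14,5

26: G=6,T=2
[3] (6+8,2*2+1) = (14,5)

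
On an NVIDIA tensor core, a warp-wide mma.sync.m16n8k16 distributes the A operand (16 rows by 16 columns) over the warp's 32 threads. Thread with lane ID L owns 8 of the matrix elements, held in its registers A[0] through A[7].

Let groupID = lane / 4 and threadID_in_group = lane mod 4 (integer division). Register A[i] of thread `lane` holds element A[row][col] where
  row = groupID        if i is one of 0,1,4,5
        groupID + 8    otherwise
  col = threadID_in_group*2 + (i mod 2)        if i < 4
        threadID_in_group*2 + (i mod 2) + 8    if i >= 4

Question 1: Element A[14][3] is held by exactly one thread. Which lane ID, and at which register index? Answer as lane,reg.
25,3

r=14→G=6,rhi=1  c=3→chi=0,T=1,p=1
L=6*4+1=25  i=0*4+1*2+1=3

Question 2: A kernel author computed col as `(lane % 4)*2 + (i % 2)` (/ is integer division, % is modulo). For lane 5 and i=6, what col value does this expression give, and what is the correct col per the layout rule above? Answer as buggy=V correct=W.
buggy=2 correct=10

`(lane % 4)*2 + (i % 2)`[5,6]->2
L=5->gid=5>>2=1, tid=5&3=1
[6]->row 1+8=9  col 1·2+0+8=10
col: 2 vs 10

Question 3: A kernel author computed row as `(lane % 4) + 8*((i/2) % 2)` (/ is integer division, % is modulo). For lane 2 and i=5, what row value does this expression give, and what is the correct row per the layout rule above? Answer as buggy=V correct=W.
buggy=2 correct=0

`(lane % 4) + 8*((i/2) % 2)`[2,5]->2
lane 2->2/4=0, 2 mod 4=2
i=5  r:0+0->0  c:2·2+1+8->13
row: 2 vs 0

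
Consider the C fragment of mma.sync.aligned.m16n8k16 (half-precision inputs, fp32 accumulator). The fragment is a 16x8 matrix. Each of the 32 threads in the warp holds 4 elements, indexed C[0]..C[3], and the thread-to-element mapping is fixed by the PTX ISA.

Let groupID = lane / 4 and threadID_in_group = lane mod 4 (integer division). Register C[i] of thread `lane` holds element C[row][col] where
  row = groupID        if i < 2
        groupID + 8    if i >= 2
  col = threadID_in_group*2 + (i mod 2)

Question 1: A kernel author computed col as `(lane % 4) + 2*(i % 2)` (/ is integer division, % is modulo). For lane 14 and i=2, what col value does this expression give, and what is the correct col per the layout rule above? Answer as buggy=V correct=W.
`(lane % 4) + 2*(i % 2)`[14,2]=>2
lane 14=>14/4=3, 14 mod 4=2
i=2  r:3+8=>11  c:2·2+0=>4
col: 2 vs 4

buggy=2 correct=4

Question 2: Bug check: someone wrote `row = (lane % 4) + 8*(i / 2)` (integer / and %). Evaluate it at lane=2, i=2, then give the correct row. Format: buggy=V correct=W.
buggy=10 correct=8

`(lane % 4) + 8*(i / 2)`[2,2]=>10
2: grp=0,tig=2
[2] (0+8,2*2+0) = (8,4)
row: 10 vs 8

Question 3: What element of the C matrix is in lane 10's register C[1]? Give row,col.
L=10->gid=10>>2=2, tid=10&3=2
[1]->row 2+0=2  col 2·2+1=5

2,5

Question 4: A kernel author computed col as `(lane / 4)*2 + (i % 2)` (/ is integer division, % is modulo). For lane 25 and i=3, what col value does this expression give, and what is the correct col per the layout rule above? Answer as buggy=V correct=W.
`(lane / 4)*2 + (i % 2)`[25,3]->13
lane 25: g=6 (25/4), t=1 (25%4)
i=3: r=6+8=14, c=1*2+1=3
col: 13 vs 3

buggy=13 correct=3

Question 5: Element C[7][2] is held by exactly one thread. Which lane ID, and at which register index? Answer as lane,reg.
r: 7->gid=7,r8=0  c: 2->tid=1,i&1=0
L=7*4+1=29  i=0*2+0=0

29,0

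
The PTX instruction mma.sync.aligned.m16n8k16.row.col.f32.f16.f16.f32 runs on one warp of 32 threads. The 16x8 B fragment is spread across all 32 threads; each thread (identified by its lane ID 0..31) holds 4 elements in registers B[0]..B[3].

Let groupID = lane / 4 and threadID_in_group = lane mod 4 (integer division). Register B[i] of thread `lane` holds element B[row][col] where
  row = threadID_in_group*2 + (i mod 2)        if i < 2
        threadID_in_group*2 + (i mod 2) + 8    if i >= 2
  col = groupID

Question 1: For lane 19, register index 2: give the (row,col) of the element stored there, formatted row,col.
19: G=4,T=3
[2] (3*2+0+8,4) = (14,4)

14,4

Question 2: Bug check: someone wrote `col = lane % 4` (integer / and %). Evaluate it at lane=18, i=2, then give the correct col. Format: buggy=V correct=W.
buggy=2 correct=4

`lane % 4`[18,2]->2
L=18->gid=18>>2=4, tid=18&3=2
[2]->row 2·2+0+8=12  col gid=4
col: 2 vs 4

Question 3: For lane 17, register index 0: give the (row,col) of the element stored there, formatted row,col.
17: grp=4,tig=1
[0] (1*2+0+0,4) = (2,4)

2,4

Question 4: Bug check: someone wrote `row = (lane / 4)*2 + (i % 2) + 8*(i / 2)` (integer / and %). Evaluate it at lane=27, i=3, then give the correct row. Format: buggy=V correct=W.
buggy=21 correct=15

`(lane / 4)*2 + (i % 2) + 8*(i / 2)`[27,3]=>21
L=27=>grp=27>>2=6, tig=27&3=3
[3]=>row 3·2+1+8=15  col grp=6
row: 21 vs 15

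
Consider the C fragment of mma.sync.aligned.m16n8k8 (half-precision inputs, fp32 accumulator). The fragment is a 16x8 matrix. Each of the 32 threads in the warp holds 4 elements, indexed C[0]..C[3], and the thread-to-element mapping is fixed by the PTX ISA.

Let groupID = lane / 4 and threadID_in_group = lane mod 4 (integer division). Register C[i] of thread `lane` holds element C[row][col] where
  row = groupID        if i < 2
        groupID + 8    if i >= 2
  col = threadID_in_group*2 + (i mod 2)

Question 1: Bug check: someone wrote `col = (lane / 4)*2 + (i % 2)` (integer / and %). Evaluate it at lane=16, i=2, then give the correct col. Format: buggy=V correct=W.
`(lane / 4)*2 + (i % 2)`[16,2]⇒8
L=16⇒gr=16>>2=4, th=16&3=0
[2]⇒row 4+8=12  col 0·2+0=0
col: 8 vs 0

buggy=8 correct=0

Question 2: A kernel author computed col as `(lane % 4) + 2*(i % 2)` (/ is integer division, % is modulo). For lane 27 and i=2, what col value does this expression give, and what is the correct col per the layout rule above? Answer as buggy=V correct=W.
buggy=3 correct=6

`(lane % 4) + 2*(i % 2)`[27,2]→3
lane 27: G=6 (27/4), T=3 (27%4)
i=2: r=6+8=14, c=3*2+0=6
col: 3 vs 6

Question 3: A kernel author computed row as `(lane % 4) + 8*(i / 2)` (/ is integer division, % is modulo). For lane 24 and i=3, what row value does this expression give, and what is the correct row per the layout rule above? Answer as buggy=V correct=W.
buggy=8 correct=14

`(lane % 4) + 8*(i / 2)`[24,3]->8
24: g=6,t=0
[3] (6+8,0*2+1) = (14,1)
row: 8 vs 14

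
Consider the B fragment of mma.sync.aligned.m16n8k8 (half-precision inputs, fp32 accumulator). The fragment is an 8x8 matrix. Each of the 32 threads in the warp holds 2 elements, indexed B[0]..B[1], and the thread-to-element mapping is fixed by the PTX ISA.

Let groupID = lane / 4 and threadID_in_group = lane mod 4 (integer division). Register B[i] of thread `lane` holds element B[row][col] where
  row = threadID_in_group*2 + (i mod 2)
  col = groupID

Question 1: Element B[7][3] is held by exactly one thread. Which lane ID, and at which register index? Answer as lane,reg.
15,1

c:3=>grp=3  r:7=>tig=3,lo=1
L=3*4+3=15  i=1=1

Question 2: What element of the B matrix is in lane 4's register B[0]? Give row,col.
L=4=>grp=4>>2=1, tig=4&3=0
[0]=>row 0·2+0=0  col grp=1

0,1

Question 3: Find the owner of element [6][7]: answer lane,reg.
c=7⇒gr=7  r=6⇒th=3,odd=0
L=7*4+3=31  i=0=0

31,0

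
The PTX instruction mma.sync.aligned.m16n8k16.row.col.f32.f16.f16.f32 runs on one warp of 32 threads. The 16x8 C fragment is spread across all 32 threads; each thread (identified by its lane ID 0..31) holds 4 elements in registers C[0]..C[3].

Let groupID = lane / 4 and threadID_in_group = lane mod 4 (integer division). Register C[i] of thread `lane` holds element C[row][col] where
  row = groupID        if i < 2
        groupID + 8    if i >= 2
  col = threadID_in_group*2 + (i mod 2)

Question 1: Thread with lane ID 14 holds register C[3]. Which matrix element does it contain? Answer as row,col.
11,5

L=14=>grp=14>>2=3, tig=14&3=2
[3]=>row 3+8=11  col 2·2+1=5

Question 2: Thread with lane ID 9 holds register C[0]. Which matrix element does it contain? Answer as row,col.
lane 9->9/4=2, 9 mod 4=1
i=0  r:2+0->2  c:2·1+0->2

2,2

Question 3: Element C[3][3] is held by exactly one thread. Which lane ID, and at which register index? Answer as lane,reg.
r=3→G=3,rhi=0  c=3→T=1,p=1
L=3*4+1=13  i=0*2+1=1

13,1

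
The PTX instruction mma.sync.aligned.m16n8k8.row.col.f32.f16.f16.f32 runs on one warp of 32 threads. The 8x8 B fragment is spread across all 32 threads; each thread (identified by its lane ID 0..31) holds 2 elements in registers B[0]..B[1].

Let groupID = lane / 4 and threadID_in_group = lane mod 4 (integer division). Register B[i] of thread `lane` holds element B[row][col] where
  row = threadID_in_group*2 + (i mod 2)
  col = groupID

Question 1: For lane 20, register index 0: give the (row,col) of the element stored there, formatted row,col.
0,5

lane 20→20/4=5, 20 mod 4=0
i=0  r:2·0+0→0  c:5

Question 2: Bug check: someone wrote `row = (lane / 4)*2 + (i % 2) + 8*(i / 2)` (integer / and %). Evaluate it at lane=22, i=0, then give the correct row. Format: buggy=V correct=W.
`(lane / 4)*2 + (i % 2) + 8*(i / 2)`[22,0]->10
22: g=5,t=2
[0] (2*2+0,5) = (4,5)
row: 10 vs 4

buggy=10 correct=4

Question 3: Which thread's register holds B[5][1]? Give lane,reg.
6,1

c=1⇒gr=1  r=5⇒th=2,odd=1
L=1*4+2=6  i=1=1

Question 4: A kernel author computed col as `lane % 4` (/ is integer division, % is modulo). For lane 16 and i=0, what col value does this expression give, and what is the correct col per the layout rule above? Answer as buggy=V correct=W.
`lane % 4`[16,0]->0
L=16->g=16>>2=4, t=16&3=0
[0]->row 0·2+0=0  col g=4
col: 0 vs 4

buggy=0 correct=4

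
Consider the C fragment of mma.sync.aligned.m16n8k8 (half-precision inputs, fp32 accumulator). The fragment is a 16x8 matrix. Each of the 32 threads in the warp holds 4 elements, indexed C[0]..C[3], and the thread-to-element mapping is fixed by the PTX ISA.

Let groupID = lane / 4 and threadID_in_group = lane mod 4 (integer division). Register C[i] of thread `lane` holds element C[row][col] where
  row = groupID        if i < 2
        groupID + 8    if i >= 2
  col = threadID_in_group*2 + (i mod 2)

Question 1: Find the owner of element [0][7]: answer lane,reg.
r:0=>grp=0,rB=0  c:7=>tig=3,lo=1
L=0*4+3=3  i=0*2+1=1

3,1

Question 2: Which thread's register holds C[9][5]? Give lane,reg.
r=9->g=1,rb=1  c=5->t=2,b0=1
L=1*4+2=6  i=1*2+1=3

6,3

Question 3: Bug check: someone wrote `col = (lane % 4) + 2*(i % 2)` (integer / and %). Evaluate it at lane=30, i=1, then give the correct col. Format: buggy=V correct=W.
`(lane % 4) + 2*(i % 2)`[30,1]=>4
lane 30=>30/4=7, 30 mod 4=2
i=1  r:7+0=>7  c:2·2+1=>5
col: 4 vs 5

buggy=4 correct=5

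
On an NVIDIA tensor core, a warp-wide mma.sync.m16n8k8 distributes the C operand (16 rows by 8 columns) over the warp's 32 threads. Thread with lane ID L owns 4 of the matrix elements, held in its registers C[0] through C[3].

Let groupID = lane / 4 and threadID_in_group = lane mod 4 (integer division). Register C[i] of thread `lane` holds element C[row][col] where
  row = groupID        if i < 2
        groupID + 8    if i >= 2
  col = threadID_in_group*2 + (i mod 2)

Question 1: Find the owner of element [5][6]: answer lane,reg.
23,0

r: 5->gid=5,r8=0  c: 6->tid=3,i&1=0
L=5*4+3=23  i=0*2+0=0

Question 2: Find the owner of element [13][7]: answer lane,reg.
r=13⇒gr=5,Rb=1  c=7⇒th=3,odd=1
L=5*4+3=23  i=1*2+1=3

23,3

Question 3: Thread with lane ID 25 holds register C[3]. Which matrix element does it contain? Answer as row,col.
25: grp=6,tig=1
[3] (6+8,1*2+1) = (14,3)

14,3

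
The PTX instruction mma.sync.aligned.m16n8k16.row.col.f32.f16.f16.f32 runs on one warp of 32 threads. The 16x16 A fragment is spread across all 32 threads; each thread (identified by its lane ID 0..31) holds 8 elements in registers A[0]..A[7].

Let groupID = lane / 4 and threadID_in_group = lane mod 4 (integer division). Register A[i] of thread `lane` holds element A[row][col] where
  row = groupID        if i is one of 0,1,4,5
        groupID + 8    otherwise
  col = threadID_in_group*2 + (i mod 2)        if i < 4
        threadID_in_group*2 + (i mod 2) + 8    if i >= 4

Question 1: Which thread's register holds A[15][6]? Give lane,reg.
r=15→G=7,rhi=1  c=6→chi=0,T=3,p=0
L=7*4+3=31  i=0*4+1*2+0=2

31,2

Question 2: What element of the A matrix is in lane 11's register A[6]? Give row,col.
10,14

11: gr=2,th=3
[6] (2+8,3*2+0+8) = (10,14)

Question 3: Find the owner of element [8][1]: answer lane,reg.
0,3

r:8=>grp=0,rB=1  c:1=>cB=0,tig=0,lo=1
L=0*4+0=0  i=0*4+1*2+1=3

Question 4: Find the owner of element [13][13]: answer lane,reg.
22,7

r: 13->gid=5,r8=1  c: 13->c8=1,tid=2,i&1=1
L=5*4+2=22  i=1*4+1*2+1=7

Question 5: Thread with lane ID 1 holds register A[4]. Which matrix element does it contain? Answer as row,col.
0,10

lane 1→1/4=0, 1 mod 4=1
i=4  r:0+0→0  c:2·1+0+8→10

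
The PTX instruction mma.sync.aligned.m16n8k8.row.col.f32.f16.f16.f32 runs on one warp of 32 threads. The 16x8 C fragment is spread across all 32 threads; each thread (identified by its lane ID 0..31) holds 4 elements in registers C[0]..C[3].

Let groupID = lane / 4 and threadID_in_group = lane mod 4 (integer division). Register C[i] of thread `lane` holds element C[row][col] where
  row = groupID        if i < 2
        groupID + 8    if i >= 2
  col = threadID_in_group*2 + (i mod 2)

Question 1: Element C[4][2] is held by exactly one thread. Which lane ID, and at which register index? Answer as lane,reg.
r=4⇒gr=4,Rb=0  c=2⇒th=1,odd=0
L=4*4+1=17  i=0*2+0=0

17,0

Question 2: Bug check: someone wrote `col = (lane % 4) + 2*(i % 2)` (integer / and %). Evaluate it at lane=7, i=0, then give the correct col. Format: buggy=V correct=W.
buggy=3 correct=6

`(lane % 4) + 2*(i % 2)`[7,0]⇒3
L=7⇒gr=7>>2=1, th=7&3=3
[0]⇒row 1+0=1  col 3·2+0=6
col: 3 vs 6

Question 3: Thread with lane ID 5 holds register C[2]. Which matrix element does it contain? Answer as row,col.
5: grp=1,tig=1
[2] (1+8,1*2+0) = (9,2)

9,2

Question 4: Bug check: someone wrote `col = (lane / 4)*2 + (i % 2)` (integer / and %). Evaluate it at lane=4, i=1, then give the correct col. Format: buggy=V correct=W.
`(lane / 4)*2 + (i % 2)`[4,1]->3
4: gid=1,tid=0
[1] (1+0,0*2+1) = (1,1)
col: 3 vs 1

buggy=3 correct=1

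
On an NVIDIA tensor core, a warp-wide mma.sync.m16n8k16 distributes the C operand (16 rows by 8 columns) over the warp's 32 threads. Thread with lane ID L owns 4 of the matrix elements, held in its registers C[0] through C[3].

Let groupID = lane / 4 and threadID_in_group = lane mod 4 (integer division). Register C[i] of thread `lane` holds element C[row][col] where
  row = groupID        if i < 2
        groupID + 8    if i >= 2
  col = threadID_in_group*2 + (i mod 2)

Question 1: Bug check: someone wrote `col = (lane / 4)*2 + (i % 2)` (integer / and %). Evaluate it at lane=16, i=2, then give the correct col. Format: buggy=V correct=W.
buggy=8 correct=0

`(lane / 4)*2 + (i % 2)`[16,2]→8
L=16→G=16>>2=4, T=16&3=0
[2]→row 4+8=12  col 0·2+0=0
col: 8 vs 0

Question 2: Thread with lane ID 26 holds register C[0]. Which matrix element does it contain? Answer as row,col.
L=26⇒gr=26>>2=6, th=26&3=2
[0]⇒row 6+0=6  col 2·2+0=4

6,4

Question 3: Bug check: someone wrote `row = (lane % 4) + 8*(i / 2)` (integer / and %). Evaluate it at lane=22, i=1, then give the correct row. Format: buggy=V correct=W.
`(lane % 4) + 8*(i / 2)`[22,1]->2
L=22->g=22>>2=5, t=22&3=2
[1]->row 5+0=5  col 2·2+1=5
row: 2 vs 5

buggy=2 correct=5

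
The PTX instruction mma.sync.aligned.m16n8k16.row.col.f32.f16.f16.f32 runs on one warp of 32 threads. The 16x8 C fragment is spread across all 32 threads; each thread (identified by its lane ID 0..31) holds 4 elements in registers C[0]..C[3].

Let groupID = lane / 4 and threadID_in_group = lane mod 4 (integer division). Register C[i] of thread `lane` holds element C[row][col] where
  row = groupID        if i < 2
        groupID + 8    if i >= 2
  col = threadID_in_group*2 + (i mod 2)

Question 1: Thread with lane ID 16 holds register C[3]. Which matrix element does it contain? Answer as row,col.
12,1

16: G=4,T=0
[3] (4+8,0*2+1) = (12,1)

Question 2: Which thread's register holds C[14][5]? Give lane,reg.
26,3

r: 14->gid=6,r8=1  c: 5->tid=2,i&1=1
L=6*4+2=26  i=1*2+1=3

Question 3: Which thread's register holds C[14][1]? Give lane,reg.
24,3

r=14→G=6,rhi=1  c=1→T=0,p=1
L=6*4+0=24  i=1*2+1=3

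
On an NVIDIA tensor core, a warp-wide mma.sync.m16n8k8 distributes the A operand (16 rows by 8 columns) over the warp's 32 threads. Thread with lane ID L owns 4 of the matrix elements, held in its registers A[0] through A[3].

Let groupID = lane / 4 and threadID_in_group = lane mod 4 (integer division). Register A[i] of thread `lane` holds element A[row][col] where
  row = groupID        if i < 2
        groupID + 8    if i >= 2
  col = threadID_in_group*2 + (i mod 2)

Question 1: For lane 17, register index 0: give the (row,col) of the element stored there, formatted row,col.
L=17→G=17>>2=4, T=17&3=1
[0]→row 4+0=4  col 1·2+0=2

4,2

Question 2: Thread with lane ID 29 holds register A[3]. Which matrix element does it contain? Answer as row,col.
15,3

lane 29→29/4=7, 29 mod 4=1
i=3  r:7+8→15  c:2·1+1→3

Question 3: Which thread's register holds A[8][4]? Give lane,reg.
2,2

r:8=>grp=0,rB=1  c:4=>tig=2,lo=0
L=0*4+2=2  i=1*2+0=2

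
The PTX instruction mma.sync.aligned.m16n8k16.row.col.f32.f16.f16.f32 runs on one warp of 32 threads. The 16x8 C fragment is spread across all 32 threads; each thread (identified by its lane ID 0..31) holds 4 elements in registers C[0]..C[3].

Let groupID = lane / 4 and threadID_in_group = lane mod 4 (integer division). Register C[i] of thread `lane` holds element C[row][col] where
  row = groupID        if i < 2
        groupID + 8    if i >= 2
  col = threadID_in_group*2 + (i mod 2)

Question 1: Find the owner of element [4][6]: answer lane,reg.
19,0

r=4⇒gr=4,Rb=0  c=6⇒th=3,odd=0
L=4*4+3=19  i=0*2+0=0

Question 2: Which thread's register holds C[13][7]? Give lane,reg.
r=13->g=5,rb=1  c=7->t=3,b0=1
L=5*4+3=23  i=1*2+1=3

23,3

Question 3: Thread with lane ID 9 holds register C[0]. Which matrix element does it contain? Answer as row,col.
9: g=2,t=1
[0] (2+0,1*2+0) = (2,2)

2,2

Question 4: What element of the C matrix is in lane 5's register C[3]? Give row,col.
lane 5→5/4=1, 5 mod 4=1
i=3  r:1+8→9  c:2·1+1→3

9,3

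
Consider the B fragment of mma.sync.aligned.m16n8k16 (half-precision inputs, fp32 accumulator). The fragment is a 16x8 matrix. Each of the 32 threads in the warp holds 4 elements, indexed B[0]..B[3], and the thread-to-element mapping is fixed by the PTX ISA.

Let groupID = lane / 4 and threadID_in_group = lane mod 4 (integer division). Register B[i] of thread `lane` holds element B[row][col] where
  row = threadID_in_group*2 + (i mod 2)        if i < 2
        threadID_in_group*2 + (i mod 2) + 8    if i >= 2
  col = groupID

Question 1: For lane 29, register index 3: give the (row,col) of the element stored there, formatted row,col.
11,7

lane 29->29/4=7, 29 mod 4=1
i=3  r:2·1+1+8->11  c:7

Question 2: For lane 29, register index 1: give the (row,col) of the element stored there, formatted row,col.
3,7

lane 29⇒29/4=7, 29 mod 4=1
i=1  r:2·1+1+0⇒3  c:7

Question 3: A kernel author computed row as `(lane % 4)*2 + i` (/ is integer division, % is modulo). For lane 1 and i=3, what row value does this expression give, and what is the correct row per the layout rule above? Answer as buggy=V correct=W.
`(lane % 4)*2 + i`[1,3]->5
1: gid=0,tid=1
[3] (1*2+1+8,0) = (11,0)
row: 5 vs 11

buggy=5 correct=11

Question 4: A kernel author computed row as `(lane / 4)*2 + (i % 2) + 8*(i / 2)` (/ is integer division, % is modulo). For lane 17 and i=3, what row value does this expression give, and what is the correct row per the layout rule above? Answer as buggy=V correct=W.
buggy=17 correct=11

`(lane / 4)*2 + (i % 2) + 8*(i / 2)`[17,3]⇒17
17: gr=4,th=1
[3] (1*2+1+8,4) = (11,4)
row: 17 vs 11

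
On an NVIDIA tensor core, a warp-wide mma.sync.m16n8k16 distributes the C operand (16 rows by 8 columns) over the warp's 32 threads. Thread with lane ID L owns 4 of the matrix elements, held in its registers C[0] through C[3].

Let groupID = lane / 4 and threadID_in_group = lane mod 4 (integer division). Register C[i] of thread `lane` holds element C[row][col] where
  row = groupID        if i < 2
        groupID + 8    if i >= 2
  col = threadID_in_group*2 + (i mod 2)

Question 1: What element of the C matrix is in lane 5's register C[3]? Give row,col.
9,3

lane 5: grp=1 (5/4), tig=1 (5%4)
i=3: r=1+8=9, c=1*2+1=3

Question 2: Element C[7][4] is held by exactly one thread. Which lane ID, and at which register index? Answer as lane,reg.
30,0

r=7->g=7,rb=0  c=4->t=2,b0=0
L=7*4+2=30  i=0*2+0=0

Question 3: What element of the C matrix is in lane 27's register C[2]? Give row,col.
lane 27: g=6 (27/4), t=3 (27%4)
i=2: r=6+8=14, c=3*2+0=6

14,6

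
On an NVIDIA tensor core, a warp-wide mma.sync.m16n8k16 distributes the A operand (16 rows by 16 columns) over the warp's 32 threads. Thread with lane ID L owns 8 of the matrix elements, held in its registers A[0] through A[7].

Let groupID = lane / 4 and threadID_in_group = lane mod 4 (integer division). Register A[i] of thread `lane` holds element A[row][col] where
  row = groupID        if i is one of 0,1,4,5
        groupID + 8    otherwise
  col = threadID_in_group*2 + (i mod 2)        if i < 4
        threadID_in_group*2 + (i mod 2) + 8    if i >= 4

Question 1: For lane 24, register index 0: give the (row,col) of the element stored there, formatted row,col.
lane 24: g=6 (24/4), t=0 (24%4)
i=0: r=6+0=6, c=0*2+0+0=0

6,0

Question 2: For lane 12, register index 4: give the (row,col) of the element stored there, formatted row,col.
3,8

L=12→G=12>>2=3, T=12&3=0
[4]→row 3+0=3  col 0·2+0+8=8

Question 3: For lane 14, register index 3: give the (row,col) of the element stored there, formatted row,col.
lane 14⇒14/4=3, 14 mod 4=2
i=3  r:3+8⇒11  c:2·2+1+0⇒5

11,5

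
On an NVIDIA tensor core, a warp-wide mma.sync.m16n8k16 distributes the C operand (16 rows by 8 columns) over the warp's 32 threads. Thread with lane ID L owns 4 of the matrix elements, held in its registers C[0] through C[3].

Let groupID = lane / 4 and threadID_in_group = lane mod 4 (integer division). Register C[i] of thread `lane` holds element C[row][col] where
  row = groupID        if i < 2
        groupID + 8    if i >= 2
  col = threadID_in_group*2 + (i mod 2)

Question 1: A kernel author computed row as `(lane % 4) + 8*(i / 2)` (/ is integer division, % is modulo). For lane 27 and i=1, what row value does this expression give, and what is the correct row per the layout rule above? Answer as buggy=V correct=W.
`(lane % 4) + 8*(i / 2)`[27,1]->3
27: g=6,t=3
[1] (6+0,3*2+1) = (6,7)
row: 3 vs 6

buggy=3 correct=6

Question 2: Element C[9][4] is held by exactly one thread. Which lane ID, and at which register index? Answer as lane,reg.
r:9=>grp=1,rB=1  c:4=>tig=2,lo=0
L=1*4+2=6  i=1*2+0=2

6,2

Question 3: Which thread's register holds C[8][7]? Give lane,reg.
r=8⇒gr=0,Rb=1  c=7⇒th=3,odd=1
L=0*4+3=3  i=1*2+1=3

3,3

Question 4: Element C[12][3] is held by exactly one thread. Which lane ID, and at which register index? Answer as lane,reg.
r=12⇒gr=4,Rb=1  c=3⇒th=1,odd=1
L=4*4+1=17  i=1*2+1=3

17,3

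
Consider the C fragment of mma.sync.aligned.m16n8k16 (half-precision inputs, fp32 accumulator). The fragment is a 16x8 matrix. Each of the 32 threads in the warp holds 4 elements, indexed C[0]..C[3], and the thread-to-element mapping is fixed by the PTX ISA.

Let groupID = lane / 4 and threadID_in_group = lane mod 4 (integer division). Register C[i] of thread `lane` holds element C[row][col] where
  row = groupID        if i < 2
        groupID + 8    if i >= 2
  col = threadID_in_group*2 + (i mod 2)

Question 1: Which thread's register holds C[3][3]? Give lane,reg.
r=3⇒gr=3,Rb=0  c=3⇒th=1,odd=1
L=3*4+1=13  i=0*2+1=1

13,1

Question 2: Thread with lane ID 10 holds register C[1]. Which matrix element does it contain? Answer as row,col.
2,5

10: grp=2,tig=2
[1] (2+0,2*2+1) = (2,5)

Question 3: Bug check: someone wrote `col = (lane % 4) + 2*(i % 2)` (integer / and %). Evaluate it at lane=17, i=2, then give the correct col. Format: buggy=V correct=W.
`(lane % 4) + 2*(i % 2)`[17,2]->1
17: g=4,t=1
[2] (4+8,1*2+0) = (12,2)
col: 1 vs 2

buggy=1 correct=2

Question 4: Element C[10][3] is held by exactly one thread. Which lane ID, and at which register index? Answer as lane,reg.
9,3

r=10→G=2,rhi=1  c=3→T=1,p=1
L=2*4+1=9  i=1*2+1=3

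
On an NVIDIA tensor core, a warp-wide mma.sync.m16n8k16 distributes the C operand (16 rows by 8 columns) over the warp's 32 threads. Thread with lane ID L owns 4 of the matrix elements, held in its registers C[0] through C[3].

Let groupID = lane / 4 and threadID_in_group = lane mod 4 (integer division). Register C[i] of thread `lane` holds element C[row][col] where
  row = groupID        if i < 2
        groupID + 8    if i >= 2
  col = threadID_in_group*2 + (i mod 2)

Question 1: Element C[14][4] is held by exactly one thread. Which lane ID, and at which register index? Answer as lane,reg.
26,2

r: 14->gid=6,r8=1  c: 4->tid=2,i&1=0
L=6*4+2=26  i=1*2+0=2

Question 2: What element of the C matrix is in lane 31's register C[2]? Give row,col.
31: grp=7,tig=3
[2] (7+8,3*2+0) = (15,6)

15,6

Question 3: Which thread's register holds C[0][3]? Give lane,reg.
r=0->g=0,rb=0  c=3->t=1,b0=1
L=0*4+1=1  i=0*2+1=1

1,1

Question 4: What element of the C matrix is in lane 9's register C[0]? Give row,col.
2,2

9: g=2,t=1
[0] (2+0,1*2+0) = (2,2)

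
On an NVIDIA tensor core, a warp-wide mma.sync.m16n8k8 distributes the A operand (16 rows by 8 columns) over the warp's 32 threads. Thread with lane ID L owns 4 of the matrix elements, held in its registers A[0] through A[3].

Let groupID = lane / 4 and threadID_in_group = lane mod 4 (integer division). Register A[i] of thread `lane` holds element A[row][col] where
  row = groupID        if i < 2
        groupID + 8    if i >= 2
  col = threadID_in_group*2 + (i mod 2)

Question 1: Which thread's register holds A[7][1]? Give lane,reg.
28,1

r=7→G=7,rhi=0  c=1→T=0,p=1
L=7*4+0=28  i=0*2+1=1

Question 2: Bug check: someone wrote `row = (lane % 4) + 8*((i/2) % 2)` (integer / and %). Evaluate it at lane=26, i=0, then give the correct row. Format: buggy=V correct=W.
`(lane % 4) + 8*((i/2) % 2)`[26,0]→2
lane 26→26/4=6, 26 mod 4=2
i=0  r:6+0→6  c:2·2+0→4
row: 2 vs 6

buggy=2 correct=6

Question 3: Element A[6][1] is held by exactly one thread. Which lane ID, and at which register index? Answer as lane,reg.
r:6=>grp=6,rB=0  c:1=>tig=0,lo=1
L=6*4+0=24  i=0*2+1=1

24,1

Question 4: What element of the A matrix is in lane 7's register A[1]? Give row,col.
1,7

L=7->gid=7>>2=1, tid=7&3=3
[1]->row 1+0=1  col 3·2+1=7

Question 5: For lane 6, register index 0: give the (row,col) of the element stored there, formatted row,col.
1,4

lane 6→6/4=1, 6 mod 4=2
i=0  r:1+0→1  c:2·2+0→4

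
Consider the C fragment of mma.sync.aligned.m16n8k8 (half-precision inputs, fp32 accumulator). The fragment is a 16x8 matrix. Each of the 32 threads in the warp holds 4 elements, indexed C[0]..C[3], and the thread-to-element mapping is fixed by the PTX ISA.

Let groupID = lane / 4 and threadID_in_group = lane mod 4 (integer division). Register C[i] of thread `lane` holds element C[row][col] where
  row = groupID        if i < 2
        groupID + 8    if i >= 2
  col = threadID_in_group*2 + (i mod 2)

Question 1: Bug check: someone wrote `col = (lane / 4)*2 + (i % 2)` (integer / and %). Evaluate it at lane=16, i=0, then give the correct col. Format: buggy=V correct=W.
`(lane / 4)*2 + (i % 2)`[16,0]⇒8
lane 16: gr=4 (16/4), th=0 (16%4)
i=0: r=4+0=4, c=0*2+0=0
col: 8 vs 0

buggy=8 correct=0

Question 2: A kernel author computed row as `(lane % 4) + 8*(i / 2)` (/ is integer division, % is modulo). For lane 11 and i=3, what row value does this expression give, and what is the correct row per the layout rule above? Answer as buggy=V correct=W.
`(lane % 4) + 8*(i / 2)`[11,3]⇒11
lane 11⇒11/4=2, 11 mod 4=3
i=3  r:2+8⇒10  c:2·3+1⇒7
row: 11 vs 10

buggy=11 correct=10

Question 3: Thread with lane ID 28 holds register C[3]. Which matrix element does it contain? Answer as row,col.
lane 28⇒28/4=7, 28 mod 4=0
i=3  r:7+8⇒15  c:2·0+1⇒1

15,1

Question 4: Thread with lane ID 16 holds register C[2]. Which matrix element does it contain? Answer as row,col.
lane 16: grp=4 (16/4), tig=0 (16%4)
i=2: r=4+8=12, c=0*2+0=0

12,0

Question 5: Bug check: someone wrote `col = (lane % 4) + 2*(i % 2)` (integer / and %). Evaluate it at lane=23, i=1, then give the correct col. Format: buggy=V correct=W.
`(lane % 4) + 2*(i % 2)`[23,1]->5
23: gid=5,tid=3
[1] (5+0,3*2+1) = (5,7)
col: 5 vs 7

buggy=5 correct=7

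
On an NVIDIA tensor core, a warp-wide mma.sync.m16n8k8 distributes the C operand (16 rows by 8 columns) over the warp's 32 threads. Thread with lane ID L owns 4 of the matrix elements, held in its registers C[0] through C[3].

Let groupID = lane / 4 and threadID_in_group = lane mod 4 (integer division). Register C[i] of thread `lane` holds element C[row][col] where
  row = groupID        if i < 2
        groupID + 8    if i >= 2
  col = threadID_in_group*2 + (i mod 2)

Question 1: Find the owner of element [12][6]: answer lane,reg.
r: 12->gid=4,r8=1  c: 6->tid=3,i&1=0
L=4*4+3=19  i=1*2+0=2

19,2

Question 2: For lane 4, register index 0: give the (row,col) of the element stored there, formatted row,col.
lane 4: gid=1 (4/4), tid=0 (4%4)
i=0: r=1+0=1, c=0*2+0=0

1,0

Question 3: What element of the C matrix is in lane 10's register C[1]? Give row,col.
lane 10: gid=2 (10/4), tid=2 (10%4)
i=1: r=2+0=2, c=2*2+1=5

2,5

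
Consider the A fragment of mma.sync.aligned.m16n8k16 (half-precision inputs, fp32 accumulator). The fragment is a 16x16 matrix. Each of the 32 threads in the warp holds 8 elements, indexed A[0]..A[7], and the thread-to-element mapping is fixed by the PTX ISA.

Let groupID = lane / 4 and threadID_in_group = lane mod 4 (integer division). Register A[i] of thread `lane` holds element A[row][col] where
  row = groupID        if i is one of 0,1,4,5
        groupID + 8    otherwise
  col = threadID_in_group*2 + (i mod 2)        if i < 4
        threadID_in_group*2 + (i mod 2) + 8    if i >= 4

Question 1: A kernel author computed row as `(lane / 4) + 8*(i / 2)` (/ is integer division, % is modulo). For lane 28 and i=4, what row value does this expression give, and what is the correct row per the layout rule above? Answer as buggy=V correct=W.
buggy=23 correct=7

`(lane / 4) + 8*(i / 2)`[28,4]->23
lane 28->28/4=7, 28 mod 4=0
i=4  r:7+0->7  c:2·0+0+8->8
row: 23 vs 7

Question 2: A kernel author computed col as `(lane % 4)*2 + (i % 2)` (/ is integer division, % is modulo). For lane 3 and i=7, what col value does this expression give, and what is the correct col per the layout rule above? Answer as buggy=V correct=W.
buggy=7 correct=15

`(lane % 4)*2 + (i % 2)`[3,7]=>7
3: grp=0,tig=3
[7] (0+8,3*2+1+8) = (8,15)
col: 7 vs 15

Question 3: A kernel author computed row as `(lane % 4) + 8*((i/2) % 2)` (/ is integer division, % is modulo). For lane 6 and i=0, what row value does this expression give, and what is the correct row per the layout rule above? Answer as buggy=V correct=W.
buggy=2 correct=1

`(lane % 4) + 8*((i/2) % 2)`[6,0]⇒2
lane 6⇒6/4=1, 6 mod 4=2
i=0  r:1+0⇒1  c:2·2+0+0⇒4
row: 2 vs 1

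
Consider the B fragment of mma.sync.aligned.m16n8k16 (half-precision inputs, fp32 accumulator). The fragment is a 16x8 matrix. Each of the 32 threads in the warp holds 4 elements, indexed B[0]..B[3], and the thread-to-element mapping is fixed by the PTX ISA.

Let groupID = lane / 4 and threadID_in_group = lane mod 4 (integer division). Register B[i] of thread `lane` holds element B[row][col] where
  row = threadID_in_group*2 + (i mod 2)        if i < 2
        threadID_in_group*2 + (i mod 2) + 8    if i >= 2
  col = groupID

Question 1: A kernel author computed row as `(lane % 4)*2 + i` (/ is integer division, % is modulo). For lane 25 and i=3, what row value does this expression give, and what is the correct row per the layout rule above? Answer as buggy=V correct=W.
buggy=5 correct=11

`(lane % 4)*2 + i`[25,3]=>5
25: grp=6,tig=1
[3] (1*2+1+8,6) = (11,6)
row: 5 vs 11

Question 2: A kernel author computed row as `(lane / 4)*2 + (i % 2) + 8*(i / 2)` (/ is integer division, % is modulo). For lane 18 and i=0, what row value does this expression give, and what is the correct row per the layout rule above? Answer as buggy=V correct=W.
`(lane / 4)*2 + (i % 2) + 8*(i / 2)`[18,0]->8
lane 18->18/4=4, 18 mod 4=2
i=0  r:2·2+0+0->4  c:4
row: 8 vs 4

buggy=8 correct=4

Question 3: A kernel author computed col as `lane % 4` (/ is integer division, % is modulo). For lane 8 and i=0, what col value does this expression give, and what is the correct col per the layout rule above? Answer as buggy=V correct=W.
buggy=0 correct=2

`lane % 4`[8,0]=>0
L=8=>grp=8>>2=2, tig=8&3=0
[0]=>row 0·2+0+0=0  col grp=2
col: 0 vs 2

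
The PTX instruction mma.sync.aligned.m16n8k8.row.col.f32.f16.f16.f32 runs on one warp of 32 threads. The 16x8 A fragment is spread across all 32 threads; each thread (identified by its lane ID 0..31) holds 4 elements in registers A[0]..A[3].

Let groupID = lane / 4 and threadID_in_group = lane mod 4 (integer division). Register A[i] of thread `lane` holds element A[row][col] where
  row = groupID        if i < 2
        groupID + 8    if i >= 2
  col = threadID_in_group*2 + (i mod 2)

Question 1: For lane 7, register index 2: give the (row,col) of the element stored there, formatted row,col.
9,6

lane 7: grp=1 (7/4), tig=3 (7%4)
i=2: r=1+8=9, c=3*2+0=6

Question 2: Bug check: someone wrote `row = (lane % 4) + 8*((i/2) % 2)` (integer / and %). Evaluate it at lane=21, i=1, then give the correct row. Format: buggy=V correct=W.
`(lane % 4) + 8*((i/2) % 2)`[21,1]→1
21: G=5,T=1
[1] (5+0,1*2+1) = (5,3)
row: 1 vs 5

buggy=1 correct=5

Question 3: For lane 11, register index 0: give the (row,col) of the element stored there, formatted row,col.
2,6

lane 11->11/4=2, 11 mod 4=3
i=0  r:2+0->2  c:2·3+0->6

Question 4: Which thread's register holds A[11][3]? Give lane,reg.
13,3

r:11=>grp=3,rB=1  c:3=>tig=1,lo=1
L=3*4+1=13  i=1*2+1=3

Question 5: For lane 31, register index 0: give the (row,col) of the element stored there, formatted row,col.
7,6

lane 31: grp=7 (31/4), tig=3 (31%4)
i=0: r=7+0=7, c=3*2+0=6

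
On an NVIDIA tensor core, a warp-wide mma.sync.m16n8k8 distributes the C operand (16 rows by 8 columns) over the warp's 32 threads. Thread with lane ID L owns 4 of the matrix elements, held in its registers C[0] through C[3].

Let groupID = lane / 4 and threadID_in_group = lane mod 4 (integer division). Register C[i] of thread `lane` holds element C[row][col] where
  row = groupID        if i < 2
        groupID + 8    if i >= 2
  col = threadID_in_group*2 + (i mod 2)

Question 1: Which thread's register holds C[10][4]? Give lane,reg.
10,2

r=10→G=2,rhi=1  c=4→T=2,p=0
L=2*4+2=10  i=1*2+0=2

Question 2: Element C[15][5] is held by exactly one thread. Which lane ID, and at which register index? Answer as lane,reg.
r=15⇒gr=7,Rb=1  c=5⇒th=2,odd=1
L=7*4+2=30  i=1*2+1=3

30,3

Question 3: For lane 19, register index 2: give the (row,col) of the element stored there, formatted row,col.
L=19->g=19>>2=4, t=19&3=3
[2]->row 4+8=12  col 3·2+0=6

12,6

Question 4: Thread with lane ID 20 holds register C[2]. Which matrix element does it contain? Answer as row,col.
L=20->gid=20>>2=5, tid=20&3=0
[2]->row 5+8=13  col 0·2+0=0

13,0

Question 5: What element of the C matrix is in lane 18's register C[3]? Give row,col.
18: gid=4,tid=2
[3] (4+8,2*2+1) = (12,5)

12,5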